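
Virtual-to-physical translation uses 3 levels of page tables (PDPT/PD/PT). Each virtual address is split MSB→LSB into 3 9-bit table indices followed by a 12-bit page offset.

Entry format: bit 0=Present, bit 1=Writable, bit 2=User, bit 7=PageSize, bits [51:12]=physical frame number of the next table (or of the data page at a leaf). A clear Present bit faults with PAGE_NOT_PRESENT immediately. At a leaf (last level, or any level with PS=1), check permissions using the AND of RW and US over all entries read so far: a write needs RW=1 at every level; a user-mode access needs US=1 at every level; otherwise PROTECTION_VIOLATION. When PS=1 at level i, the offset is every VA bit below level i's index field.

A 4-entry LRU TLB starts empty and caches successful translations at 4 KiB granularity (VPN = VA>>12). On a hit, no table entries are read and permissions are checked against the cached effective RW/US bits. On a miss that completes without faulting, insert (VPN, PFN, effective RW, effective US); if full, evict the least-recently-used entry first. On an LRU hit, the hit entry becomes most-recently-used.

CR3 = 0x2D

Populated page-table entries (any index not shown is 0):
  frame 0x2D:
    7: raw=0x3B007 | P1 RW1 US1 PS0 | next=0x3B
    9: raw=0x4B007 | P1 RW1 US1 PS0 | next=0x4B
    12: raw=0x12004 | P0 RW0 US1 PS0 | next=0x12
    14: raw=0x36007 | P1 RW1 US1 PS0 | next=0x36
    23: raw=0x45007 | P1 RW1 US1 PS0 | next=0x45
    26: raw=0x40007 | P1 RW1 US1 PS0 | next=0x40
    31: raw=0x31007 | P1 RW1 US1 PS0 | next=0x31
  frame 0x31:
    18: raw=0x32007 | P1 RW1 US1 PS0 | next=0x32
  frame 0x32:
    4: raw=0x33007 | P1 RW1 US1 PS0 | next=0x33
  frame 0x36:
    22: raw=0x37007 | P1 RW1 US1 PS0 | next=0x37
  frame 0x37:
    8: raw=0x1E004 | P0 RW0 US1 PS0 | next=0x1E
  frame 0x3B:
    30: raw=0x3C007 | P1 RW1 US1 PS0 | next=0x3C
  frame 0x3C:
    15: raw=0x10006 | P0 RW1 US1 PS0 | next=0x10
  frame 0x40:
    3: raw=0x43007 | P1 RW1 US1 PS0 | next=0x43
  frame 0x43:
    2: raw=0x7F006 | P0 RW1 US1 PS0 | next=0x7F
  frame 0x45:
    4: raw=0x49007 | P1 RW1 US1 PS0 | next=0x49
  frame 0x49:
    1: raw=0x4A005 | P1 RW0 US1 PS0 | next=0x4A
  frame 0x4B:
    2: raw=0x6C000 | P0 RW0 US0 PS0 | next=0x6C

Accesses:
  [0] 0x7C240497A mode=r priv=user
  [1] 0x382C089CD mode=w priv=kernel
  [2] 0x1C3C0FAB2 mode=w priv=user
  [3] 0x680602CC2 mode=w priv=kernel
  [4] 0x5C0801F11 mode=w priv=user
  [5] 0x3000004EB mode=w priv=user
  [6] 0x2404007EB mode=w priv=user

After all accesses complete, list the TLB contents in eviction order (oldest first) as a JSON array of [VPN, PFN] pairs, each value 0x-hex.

Trace:
#0 VA=0x7C240497A (r,user):
  L0 @0x2D[31] → 0x31007  P=1,RW=1,US=1,PS=0
  L1 @0x31[18] → 0x32007  P=1,RW=1,US=1,PS=0
  L2 @0x32[4] → 0x33007  P=1,RW=1,US=1,PS=0
  ⇒ phys 0x3397A  [3 reads]
#1 VA=0x382C089CD (w,kernel):
  L0 @0x2D[14] → 0x36007  P=1,RW=1,US=1,PS=0
  L1 @0x36[22] → 0x37007  P=1,RW=1,US=1,PS=0
  L2 @0x37[8] → 0x1E004  P=0,RW=0,US=1,PS=0
  → PAGE_NOT_PRESENT  (3 entries read)
#2 VA=0x1C3C0FAB2 (w,user):
  L0 @0x2D[7] → 0x3B007  P=1,RW=1,US=1,PS=0
  L1 @0x3B[30] → 0x3C007  P=1,RW=1,US=1,PS=0
  L2 @0x3C[15] → 0x10006  P=0,RW=1,US=1,PS=0
  → PAGE_NOT_PRESENT  (3 entries read)
#3 VA=0x680602CC2 (w,kernel):
  L0 @0x2D[26] → 0x40007  P=1,RW=1,US=1,PS=0
  L1 @0x40[3] → 0x43007  P=1,RW=1,US=1,PS=0
  L2 @0x43[2] → 0x7F006  P=0,RW=1,US=1,PS=0
  → PAGE_NOT_PRESENT  (3 entries read)
#4 VA=0x5C0801F11 (w,user):
  L0 @0x2D[23] → 0x45007  P=1,RW=1,US=1,PS=0
  L1 @0x45[4] → 0x49007  P=1,RW=1,US=1,PS=0
  L2 @0x49[1] → 0x4A005  P=1,RW=0,US=1,PS=0
  → PROTECTION_VIOLATION  (3 entries read)
#5 VA=0x3000004EB (w,user):
  L0 @0x2D[12] → 0x12004  P=0,RW=0,US=1,PS=0
  → PAGE_NOT_PRESENT  (1 entries read)
#6 VA=0x2404007EB (w,user):
  L0 @0x2D[9] → 0x4B007  P=1,RW=1,US=1,PS=0
  L1 @0x4B[2] → 0x6C000  P=0,RW=0,US=0,PS=0
  → PAGE_NOT_PRESENT  (2 entries read)

TLB: [["0x7C2404", "0x33"]]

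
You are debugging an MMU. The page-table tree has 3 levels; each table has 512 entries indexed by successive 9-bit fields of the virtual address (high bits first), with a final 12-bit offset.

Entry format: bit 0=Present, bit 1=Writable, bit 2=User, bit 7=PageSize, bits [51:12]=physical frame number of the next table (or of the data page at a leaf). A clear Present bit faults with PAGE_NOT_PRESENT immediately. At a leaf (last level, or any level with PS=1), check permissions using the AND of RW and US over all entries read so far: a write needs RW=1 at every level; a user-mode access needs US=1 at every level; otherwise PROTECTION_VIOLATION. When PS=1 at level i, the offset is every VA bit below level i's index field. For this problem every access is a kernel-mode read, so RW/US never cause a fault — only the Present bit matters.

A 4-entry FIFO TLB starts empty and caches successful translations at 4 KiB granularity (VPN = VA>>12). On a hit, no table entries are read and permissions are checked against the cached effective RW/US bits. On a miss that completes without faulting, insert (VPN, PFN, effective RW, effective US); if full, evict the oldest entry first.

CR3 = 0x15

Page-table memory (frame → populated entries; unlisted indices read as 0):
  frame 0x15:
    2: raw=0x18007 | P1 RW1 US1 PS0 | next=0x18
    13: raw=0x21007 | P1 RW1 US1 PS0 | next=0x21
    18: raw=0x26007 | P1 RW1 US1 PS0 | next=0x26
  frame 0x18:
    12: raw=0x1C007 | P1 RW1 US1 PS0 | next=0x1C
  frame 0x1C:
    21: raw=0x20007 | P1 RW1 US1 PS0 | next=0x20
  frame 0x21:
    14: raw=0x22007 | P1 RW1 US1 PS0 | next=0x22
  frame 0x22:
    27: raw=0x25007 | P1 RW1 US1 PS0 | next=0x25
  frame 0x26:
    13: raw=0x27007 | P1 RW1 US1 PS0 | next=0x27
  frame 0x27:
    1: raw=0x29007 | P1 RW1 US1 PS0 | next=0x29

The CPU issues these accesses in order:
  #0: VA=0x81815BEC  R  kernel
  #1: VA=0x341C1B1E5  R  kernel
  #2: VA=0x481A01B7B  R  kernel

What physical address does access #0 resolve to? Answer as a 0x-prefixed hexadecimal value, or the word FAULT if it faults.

Walk each access:
#0 VA=0x81815BEC (r,kernel):
  L0 @0x15[2] → 0x18007  P=1,RW=1,US=1,PS=0
  L1 @0x18[12] → 0x1C007  P=1,RW=1,US=1,PS=0
  L2 @0x1C[21] → 0x20007  P=1,RW=1,US=1,PS=0
  → PA=0x20BEC  (3 entries read)
#1 VA=0x341C1B1E5 (r,kernel):
  L0 @0x15[13] → 0x21007  P=1,RW=1,US=1,PS=0
  L1 @0x21[14] → 0x22007  P=1,RW=1,US=1,PS=0
  L2 @0x22[27] → 0x25007  P=1,RW=1,US=1,PS=0
  → PA=0x251E5  (3 entries read)
#2 VA=0x481A01B7B (r,kernel):
  L0 @0x15[18] → 0x26007  P=1,RW=1,US=1,PS=0
  L1 @0x26[13] → 0x27007  P=1,RW=1,US=1,PS=0
  L2 @0x27[1] → 0x29007  P=1,RW=1,US=1,PS=0
  → PA=0x29B7B  (3 entries read)

Access #0 PA: 0x20BEC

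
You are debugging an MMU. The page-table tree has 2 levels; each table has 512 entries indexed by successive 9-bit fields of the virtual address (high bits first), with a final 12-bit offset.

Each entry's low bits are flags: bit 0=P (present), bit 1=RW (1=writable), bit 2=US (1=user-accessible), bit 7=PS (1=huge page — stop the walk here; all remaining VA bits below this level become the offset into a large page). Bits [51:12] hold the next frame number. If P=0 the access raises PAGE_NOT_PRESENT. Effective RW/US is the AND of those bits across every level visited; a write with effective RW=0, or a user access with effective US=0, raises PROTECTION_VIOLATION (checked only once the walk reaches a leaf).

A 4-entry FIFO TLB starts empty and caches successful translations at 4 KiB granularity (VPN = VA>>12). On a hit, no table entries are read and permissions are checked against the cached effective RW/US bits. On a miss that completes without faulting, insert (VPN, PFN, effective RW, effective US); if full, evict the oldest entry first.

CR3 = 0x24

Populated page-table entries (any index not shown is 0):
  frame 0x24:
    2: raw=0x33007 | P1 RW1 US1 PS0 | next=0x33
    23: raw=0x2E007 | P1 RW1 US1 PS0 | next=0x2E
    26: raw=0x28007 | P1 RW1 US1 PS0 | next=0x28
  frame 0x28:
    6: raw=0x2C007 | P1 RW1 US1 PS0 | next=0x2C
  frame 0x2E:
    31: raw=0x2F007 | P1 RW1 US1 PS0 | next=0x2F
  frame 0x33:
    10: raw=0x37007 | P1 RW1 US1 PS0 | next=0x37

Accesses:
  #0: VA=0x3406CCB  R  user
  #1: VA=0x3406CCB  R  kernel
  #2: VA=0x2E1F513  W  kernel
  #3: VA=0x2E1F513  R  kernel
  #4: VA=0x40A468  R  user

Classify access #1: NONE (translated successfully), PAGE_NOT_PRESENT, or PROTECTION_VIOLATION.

Walk each access:
#0 VA=0x3406CCB (r,user):
  L0 @0x24[26] → 0x28007  P=1,RW=1,US=1,PS=0
  L1 @0x28[6] → 0x2C007  P=1,RW=1,US=1,PS=0
  ⇒ phys 0x2CCCB  [2 reads]
#1 VA=0x3406CCB (r,kernel):
  TLB hit vpn=0x3406 → PA=0x2CCCB
#2 VA=0x2E1F513 (w,kernel):
  L0 @0x24[23] → 0x2E007  P=1,RW=1,US=1,PS=0
  L1 @0x2E[31] → 0x2F007  P=1,RW=1,US=1,PS=0
  ⇒ phys 0x2F513  [2 reads]
#3 VA=0x2E1F513 (r,kernel):
  TLB hit vpn=0x2E1F → PA=0x2F513
#4 VA=0x40A468 (r,user):
  L0 @0x24[2] → 0x33007  P=1,RW=1,US=1,PS=0
  L1 @0x33[10] → 0x37007  P=1,RW=1,US=1,PS=0
  ⇒ phys 0x37468  [2 reads]

Access #1 fault: NONE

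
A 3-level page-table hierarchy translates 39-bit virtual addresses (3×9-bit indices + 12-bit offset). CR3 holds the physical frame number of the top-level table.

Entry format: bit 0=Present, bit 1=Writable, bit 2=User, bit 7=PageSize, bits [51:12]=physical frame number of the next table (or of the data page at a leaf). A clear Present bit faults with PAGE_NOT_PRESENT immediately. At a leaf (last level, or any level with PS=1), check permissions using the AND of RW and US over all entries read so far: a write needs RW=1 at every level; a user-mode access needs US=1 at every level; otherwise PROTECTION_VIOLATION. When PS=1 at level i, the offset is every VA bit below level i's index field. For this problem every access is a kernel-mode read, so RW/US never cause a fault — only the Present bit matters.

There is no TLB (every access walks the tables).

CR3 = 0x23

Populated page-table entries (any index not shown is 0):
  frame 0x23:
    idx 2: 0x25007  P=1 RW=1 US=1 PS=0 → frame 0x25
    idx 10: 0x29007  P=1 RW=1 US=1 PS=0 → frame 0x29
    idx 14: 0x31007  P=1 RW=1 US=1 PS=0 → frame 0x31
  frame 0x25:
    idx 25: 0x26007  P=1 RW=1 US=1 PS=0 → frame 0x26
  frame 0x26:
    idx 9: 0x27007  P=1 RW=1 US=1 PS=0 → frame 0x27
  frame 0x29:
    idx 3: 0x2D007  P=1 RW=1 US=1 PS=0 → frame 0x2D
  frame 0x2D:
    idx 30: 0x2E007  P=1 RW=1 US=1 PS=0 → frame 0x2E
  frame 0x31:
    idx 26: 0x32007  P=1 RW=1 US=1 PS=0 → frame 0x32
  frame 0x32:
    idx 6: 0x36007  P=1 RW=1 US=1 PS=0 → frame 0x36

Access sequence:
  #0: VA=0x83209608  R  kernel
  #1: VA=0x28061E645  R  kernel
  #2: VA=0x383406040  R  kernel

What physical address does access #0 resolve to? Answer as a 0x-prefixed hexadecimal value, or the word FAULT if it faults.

Trace:
#0 VA=0x83209608 (r,kernel):
  L0: frame=0x23 idx=2 entry=0x25007 [P=1 RW=1 US=1 PS=0]
  L1: frame=0x25 idx=25 entry=0x26007 [P=1 RW=1 US=1 PS=0]
  L2: frame=0x26 idx=9 entry=0x27007 [P=1 RW=1 US=1 PS=0]
  ✓ 0x27608  — 3 lookups
#1 VA=0x28061E645 (r,kernel):
  L0: frame=0x23 idx=10 entry=0x29007 [P=1 RW=1 US=1 PS=0]
  L1: frame=0x29 idx=3 entry=0x2D007 [P=1 RW=1 US=1 PS=0]
  L2: frame=0x2D idx=30 entry=0x2E007 [P=1 RW=1 US=1 PS=0]
  ✓ 0x2E645  — 3 lookups
#2 VA=0x383406040 (r,kernel):
  L0: frame=0x23 idx=14 entry=0x31007 [P=1 RW=1 US=1 PS=0]
  L1: frame=0x31 idx=26 entry=0x32007 [P=1 RW=1 US=1 PS=0]
  L2: frame=0x32 idx=6 entry=0x36007 [P=1 RW=1 US=1 PS=0]
  ✓ 0x36040  — 3 lookups

Access #0 PA: 0x27608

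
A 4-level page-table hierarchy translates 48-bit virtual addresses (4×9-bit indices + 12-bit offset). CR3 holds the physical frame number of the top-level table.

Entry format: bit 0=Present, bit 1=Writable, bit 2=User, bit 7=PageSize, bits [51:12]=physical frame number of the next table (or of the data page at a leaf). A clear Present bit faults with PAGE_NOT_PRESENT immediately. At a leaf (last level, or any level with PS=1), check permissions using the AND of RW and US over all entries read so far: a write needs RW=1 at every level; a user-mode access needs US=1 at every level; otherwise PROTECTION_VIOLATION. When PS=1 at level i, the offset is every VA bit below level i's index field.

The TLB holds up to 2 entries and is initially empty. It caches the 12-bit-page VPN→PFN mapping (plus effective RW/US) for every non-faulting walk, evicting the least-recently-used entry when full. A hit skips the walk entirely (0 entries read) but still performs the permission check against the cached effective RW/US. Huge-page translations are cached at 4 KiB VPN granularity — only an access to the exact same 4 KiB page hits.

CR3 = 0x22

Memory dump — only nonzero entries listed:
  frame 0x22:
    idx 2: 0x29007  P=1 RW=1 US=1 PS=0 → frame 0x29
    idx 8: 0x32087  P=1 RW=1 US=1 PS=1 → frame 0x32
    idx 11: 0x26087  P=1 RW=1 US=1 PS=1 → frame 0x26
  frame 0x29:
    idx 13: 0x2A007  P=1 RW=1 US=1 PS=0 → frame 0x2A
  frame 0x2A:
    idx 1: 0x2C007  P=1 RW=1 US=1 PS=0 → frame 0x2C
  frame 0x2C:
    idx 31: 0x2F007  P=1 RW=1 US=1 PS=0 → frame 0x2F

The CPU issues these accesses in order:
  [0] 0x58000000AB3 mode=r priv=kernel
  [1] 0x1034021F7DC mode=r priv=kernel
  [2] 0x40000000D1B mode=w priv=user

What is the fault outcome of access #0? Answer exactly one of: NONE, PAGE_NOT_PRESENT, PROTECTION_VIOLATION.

Trace:
#0 VA=0x58000000AB3 (r,kernel):
  lvl0: tbl 0x22, slot 11 ⇒ 0x26087 (P1/RW1/US1/PS1)
  ⇒ phys 0x26AB3 (huge @L0)  [1 reads]
#1 VA=0x1034021F7DC (r,kernel):
  lvl0: tbl 0x22, slot 2 ⇒ 0x29007 (P1/RW1/US1/PS0)
  lvl1: tbl 0x29, slot 13 ⇒ 0x2A007 (P1/RW1/US1/PS0)
  lvl2: tbl 0x2A, slot 1 ⇒ 0x2C007 (P1/RW1/US1/PS0)
  lvl3: tbl 0x2C, slot 31 ⇒ 0x2F007 (P1/RW1/US1/PS0)
  ⇒ phys 0x2F7DC  [4 reads]
#2 VA=0x40000000D1B (w,user):
  lvl0: tbl 0x22, slot 8 ⇒ 0x32087 (P1/RW1/US1/PS1)
  ⇒ phys 0x32D1B (huge @L0)  [1 reads]

Access #0 fault: NONE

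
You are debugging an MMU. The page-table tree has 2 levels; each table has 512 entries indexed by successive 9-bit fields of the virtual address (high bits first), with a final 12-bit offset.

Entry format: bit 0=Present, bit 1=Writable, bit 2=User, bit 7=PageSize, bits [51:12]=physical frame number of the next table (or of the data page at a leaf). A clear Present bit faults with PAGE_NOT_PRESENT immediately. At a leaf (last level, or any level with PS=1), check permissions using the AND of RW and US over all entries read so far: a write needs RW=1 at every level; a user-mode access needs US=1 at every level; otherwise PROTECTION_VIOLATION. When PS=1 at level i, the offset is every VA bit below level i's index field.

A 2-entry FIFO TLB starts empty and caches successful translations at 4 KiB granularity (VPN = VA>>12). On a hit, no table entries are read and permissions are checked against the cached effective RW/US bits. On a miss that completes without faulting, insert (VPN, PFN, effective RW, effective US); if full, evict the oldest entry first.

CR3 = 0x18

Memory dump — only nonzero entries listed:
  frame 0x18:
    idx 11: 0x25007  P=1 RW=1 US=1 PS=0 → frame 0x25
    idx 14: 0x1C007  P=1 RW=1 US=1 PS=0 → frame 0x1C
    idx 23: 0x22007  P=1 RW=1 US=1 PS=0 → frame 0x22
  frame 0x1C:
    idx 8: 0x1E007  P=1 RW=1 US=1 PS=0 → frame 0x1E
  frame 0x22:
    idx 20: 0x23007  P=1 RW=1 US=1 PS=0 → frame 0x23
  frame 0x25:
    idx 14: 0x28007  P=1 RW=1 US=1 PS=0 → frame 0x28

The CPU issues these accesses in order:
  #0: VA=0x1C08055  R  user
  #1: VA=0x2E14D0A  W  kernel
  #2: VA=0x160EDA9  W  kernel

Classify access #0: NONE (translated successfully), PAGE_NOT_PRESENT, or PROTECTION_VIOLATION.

Walk each access:
#0 VA=0x1C08055 (r,user):
  [0] read 0x18 idx=14: raw=0x1C007 flags P=1 W=1 U=1 S=0
  [1] read 0x1C idx=8: raw=0x1E007 flags P=1 W=1 U=1 S=0
  → PA=0x1E055  (2 entries read)
#1 VA=0x2E14D0A (w,kernel):
  [0] read 0x18 idx=23: raw=0x22007 flags P=1 W=1 U=1 S=0
  [1] read 0x22 idx=20: raw=0x23007 flags P=1 W=1 U=1 S=0
  → PA=0x23D0A  (2 entries read)
#2 VA=0x160EDA9 (w,kernel):
  [0] read 0x18 idx=11: raw=0x25007 flags P=1 W=1 U=1 S=0
  [1] read 0x25 idx=14: raw=0x28007 flags P=1 W=1 U=1 S=0
  → PA=0x28DA9  (2 entries read)

Access #0 fault: NONE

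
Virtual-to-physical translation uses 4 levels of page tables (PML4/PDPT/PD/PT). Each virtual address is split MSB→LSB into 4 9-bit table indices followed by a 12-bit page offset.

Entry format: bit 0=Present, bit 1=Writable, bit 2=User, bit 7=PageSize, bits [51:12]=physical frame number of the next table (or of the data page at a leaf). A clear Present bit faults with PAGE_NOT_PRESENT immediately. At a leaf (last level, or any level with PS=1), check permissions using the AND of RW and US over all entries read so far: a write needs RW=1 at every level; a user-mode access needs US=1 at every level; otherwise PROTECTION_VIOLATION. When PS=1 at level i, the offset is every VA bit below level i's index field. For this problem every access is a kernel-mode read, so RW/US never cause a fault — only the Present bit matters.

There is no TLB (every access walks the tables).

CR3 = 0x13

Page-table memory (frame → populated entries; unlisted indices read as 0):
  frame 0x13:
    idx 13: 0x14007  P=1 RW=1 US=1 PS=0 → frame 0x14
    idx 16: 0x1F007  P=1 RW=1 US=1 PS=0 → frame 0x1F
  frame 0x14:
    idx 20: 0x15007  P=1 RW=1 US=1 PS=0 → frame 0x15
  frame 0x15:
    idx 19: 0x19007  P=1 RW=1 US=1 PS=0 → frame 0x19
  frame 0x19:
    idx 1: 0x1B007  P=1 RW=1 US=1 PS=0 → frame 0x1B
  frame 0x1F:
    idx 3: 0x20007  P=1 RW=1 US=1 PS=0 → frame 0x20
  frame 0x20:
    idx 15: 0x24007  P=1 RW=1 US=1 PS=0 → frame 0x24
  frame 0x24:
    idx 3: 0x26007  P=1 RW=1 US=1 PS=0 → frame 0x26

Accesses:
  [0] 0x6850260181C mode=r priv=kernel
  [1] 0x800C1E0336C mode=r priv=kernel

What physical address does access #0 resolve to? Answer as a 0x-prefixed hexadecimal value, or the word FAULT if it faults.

Per-access translation:
#0 VA=0x6850260181C (r,kernel):
  [0] read 0x13 idx=13: raw=0x14007 flags P=1 W=1 U=1 S=0
  [1] read 0x14 idx=20: raw=0x15007 flags P=1 W=1 U=1 S=0
  [2] read 0x15 idx=19: raw=0x19007 flags P=1 W=1 U=1 S=0
  [3] read 0x19 idx=1: raw=0x1B007 flags P=1 W=1 U=1 S=0
  ✓ 0x1B81C  — 4 lookups
#1 VA=0x800C1E0336C (r,kernel):
  [0] read 0x13 idx=16: raw=0x1F007 flags P=1 W=1 U=1 S=0
  [1] read 0x1F idx=3: raw=0x20007 flags P=1 W=1 U=1 S=0
  [2] read 0x20 idx=15: raw=0x24007 flags P=1 W=1 U=1 S=0
  [3] read 0x24 idx=3: raw=0x26007 flags P=1 W=1 U=1 S=0
  ✓ 0x2636C  — 4 lookups

Access #0 PA: 0x1B81C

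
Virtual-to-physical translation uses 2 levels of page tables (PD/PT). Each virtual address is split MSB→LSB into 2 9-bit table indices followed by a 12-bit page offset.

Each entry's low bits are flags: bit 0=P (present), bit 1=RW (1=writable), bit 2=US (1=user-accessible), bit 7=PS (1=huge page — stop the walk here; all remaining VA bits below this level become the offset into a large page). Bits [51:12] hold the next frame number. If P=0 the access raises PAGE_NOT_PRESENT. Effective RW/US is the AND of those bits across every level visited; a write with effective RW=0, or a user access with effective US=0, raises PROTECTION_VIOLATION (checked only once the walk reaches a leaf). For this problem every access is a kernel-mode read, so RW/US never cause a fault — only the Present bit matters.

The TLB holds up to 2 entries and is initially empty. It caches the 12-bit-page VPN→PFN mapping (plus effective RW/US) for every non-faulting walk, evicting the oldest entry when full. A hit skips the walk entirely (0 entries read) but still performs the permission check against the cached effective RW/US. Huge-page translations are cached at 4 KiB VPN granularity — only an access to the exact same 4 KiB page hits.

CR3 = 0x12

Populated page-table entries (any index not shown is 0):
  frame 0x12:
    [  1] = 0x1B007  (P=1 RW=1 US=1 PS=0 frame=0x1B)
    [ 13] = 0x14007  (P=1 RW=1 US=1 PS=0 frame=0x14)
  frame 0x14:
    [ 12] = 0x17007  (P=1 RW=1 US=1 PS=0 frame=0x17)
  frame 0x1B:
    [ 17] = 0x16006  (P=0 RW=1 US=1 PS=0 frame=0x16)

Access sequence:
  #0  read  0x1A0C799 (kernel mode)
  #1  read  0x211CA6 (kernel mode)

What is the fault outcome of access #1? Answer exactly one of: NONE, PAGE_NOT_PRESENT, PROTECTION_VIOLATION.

Walk each access:
#0 VA=0x1A0C799 (r,kernel):
  [0] read 0x12 idx=13: raw=0x14007 flags P=1 W=1 U=1 S=0
  [1] read 0x14 idx=12: raw=0x17007 flags P=1 W=1 U=1 S=0
  → PA=0x17799  (2 entries read)
#1 VA=0x211CA6 (r,kernel):
  [0] read 0x12 idx=1: raw=0x1B007 flags P=1 W=1 U=1 S=0
  [1] read 0x1B idx=17: raw=0x16006 flags P=0 W=1 U=1 S=0
  ⇒ fault: PAGE_NOT_PRESENT  — 2 lookups

Access #1 fault: PAGE_NOT_PRESENT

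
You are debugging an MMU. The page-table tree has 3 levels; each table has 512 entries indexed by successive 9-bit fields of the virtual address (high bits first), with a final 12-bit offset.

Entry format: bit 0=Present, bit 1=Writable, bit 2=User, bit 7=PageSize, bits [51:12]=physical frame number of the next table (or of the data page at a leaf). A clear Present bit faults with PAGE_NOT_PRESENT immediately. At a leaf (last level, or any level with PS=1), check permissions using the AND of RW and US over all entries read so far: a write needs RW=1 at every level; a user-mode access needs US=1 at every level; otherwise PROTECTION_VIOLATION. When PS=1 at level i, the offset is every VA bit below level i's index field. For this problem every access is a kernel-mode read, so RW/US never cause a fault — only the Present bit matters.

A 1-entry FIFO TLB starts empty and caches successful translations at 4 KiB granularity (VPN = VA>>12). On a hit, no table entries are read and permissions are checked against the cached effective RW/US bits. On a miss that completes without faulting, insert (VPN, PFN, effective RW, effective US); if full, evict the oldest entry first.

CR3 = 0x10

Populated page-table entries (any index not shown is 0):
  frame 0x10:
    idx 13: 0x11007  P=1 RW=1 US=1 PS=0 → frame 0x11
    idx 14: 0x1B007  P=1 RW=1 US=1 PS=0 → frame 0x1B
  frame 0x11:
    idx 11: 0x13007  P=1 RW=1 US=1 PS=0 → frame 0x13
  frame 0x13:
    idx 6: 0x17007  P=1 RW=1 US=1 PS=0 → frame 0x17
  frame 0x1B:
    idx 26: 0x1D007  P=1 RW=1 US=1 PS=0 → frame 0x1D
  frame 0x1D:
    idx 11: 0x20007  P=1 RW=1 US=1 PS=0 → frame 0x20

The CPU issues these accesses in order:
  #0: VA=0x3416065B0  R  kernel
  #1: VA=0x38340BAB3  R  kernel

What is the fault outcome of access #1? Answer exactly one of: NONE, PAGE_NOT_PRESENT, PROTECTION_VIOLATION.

Trace:
#0 VA=0x3416065B0 (r,kernel):
  [0] read 0x10 idx=13: raw=0x11007 flags P=1 W=1 U=1 S=0
  [1] read 0x11 idx=11: raw=0x13007 flags P=1 W=1 U=1 S=0
  [2] read 0x13 idx=6: raw=0x17007 flags P=1 W=1 U=1 S=0
  ⇒ phys 0x175B0  [3 reads]
#1 VA=0x38340BAB3 (r,kernel):
  [0] read 0x10 idx=14: raw=0x1B007 flags P=1 W=1 U=1 S=0
  [1] read 0x1B idx=26: raw=0x1D007 flags P=1 W=1 U=1 S=0
  [2] read 0x1D idx=11: raw=0x20007 flags P=1 W=1 U=1 S=0
  ⇒ phys 0x20AB3  [3 reads]

Access #1 fault: NONE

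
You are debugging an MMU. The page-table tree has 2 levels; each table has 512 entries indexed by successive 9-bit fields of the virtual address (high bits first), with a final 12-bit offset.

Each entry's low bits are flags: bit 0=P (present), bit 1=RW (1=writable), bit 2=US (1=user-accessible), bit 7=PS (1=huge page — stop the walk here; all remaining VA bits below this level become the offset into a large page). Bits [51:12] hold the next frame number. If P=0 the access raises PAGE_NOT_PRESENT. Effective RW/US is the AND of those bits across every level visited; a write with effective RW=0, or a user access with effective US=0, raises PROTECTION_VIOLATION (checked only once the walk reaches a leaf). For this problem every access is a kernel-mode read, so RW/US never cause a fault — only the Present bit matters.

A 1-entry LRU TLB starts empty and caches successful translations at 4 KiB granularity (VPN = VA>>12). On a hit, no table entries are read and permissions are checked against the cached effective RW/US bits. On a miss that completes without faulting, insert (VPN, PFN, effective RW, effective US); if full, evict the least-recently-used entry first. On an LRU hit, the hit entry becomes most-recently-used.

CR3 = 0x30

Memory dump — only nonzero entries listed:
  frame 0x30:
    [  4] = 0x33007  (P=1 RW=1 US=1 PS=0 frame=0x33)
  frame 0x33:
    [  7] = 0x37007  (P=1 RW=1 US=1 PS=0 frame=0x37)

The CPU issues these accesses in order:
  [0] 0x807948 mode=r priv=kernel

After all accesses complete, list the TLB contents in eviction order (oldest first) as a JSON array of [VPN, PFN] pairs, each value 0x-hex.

Per-access translation:
#0 VA=0x807948 (r,kernel):
  L0: frame=0x30 idx=4 entry=0x33007 [P=1 RW=1 US=1 PS=0]
  L1: frame=0x33 idx=7 entry=0x37007 [P=1 RW=1 US=1 PS=0]
  → PA=0x37948  (2 entries read)

TLB: [["0x807", "0x37"]]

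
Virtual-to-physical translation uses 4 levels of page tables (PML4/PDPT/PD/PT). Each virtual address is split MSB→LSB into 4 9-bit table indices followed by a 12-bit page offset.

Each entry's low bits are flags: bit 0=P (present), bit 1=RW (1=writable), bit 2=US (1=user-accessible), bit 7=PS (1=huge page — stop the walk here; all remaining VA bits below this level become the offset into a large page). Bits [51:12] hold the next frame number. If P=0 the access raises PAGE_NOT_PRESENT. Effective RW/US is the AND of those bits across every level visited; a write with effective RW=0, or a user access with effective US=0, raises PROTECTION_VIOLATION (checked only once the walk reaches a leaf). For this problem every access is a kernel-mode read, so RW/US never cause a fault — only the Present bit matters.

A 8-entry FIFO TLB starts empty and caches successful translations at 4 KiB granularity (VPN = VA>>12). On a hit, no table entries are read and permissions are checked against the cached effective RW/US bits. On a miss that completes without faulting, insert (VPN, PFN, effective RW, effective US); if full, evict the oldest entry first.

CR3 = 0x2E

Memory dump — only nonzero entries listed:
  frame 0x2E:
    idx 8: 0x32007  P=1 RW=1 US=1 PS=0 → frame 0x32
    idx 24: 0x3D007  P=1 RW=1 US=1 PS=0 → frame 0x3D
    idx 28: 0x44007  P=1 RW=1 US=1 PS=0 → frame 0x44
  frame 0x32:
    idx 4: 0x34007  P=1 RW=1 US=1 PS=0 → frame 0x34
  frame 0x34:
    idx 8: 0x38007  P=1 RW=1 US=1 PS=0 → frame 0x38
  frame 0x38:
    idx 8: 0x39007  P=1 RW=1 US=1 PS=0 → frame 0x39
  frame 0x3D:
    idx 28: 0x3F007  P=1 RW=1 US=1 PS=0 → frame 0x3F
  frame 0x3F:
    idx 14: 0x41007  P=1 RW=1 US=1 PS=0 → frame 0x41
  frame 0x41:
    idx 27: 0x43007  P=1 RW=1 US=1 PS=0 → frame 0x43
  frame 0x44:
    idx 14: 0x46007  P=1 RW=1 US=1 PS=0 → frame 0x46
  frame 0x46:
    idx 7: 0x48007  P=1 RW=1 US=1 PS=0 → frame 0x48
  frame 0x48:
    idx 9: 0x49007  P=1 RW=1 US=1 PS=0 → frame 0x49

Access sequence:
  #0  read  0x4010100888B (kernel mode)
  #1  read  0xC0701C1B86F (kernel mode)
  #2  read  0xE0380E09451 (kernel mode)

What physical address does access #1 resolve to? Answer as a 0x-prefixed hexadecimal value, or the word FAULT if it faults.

Walk each access:
#0 VA=0x4010100888B (r,kernel):
  L0 @0x2E[8] → 0x32007  P=1,RW=1,US=1,PS=0
  L1 @0x32[4] → 0x34007  P=1,RW=1,US=1,PS=0
  L2 @0x34[8] → 0x38007  P=1,RW=1,US=1,PS=0
  L3 @0x38[8] → 0x39007  P=1,RW=1,US=1,PS=0
  → PA=0x3988B  (4 entries read)
#1 VA=0xC0701C1B86F (r,kernel):
  L0 @0x2E[24] → 0x3D007  P=1,RW=1,US=1,PS=0
  L1 @0x3D[28] → 0x3F007  P=1,RW=1,US=1,PS=0
  L2 @0x3F[14] → 0x41007  P=1,RW=1,US=1,PS=0
  L3 @0x41[27] → 0x43007  P=1,RW=1,US=1,PS=0
  → PA=0x4386F  (4 entries read)
#2 VA=0xE0380E09451 (r,kernel):
  L0 @0x2E[28] → 0x44007  P=1,RW=1,US=1,PS=0
  L1 @0x44[14] → 0x46007  P=1,RW=1,US=1,PS=0
  L2 @0x46[7] → 0x48007  P=1,RW=1,US=1,PS=0
  L3 @0x48[9] → 0x49007  P=1,RW=1,US=1,PS=0
  → PA=0x49451  (4 entries read)

Access #1 PA: 0x4386F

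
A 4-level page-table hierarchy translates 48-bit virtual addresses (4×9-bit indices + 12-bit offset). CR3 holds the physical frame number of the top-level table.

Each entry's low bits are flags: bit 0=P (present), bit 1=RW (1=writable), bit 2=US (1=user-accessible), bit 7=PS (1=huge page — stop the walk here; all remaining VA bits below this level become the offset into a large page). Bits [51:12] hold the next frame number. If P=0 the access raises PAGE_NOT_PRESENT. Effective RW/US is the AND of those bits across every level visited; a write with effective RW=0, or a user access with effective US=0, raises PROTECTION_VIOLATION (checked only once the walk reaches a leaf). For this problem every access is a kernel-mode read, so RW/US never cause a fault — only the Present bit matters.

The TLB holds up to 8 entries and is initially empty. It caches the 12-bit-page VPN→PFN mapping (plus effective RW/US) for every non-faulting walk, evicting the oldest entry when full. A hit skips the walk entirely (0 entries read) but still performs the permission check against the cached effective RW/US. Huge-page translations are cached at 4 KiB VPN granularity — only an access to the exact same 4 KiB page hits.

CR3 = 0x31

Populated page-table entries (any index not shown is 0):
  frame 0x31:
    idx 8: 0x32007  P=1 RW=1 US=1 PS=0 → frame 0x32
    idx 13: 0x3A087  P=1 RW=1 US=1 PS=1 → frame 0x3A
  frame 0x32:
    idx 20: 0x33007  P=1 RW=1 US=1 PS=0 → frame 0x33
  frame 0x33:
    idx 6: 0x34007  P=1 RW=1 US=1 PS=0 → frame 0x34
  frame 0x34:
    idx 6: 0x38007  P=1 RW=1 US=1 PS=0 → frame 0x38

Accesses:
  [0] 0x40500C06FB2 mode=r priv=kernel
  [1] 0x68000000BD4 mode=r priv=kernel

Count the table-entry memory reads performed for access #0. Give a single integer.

Trace:
#0 VA=0x40500C06FB2 (r,kernel):
  lvl0: tbl 0x31, slot 8 ⇒ 0x32007 (P1/RW1/US1/PS0)
  lvl1: tbl 0x32, slot 20 ⇒ 0x33007 (P1/RW1/US1/PS0)
  lvl2: tbl 0x33, slot 6 ⇒ 0x34007 (P1/RW1/US1/PS0)
  lvl3: tbl 0x34, slot 6 ⇒ 0x38007 (P1/RW1/US1/PS0)
  → PA=0x38FB2  (4 entries read)
#1 VA=0x68000000BD4 (r,kernel):
  lvl0: tbl 0x31, slot 13 ⇒ 0x3A087 (P1/RW1/US1/PS1)
  → PA=0x3ABD4 (huge @L0)  (1 entries read)

Entries read for #0: 4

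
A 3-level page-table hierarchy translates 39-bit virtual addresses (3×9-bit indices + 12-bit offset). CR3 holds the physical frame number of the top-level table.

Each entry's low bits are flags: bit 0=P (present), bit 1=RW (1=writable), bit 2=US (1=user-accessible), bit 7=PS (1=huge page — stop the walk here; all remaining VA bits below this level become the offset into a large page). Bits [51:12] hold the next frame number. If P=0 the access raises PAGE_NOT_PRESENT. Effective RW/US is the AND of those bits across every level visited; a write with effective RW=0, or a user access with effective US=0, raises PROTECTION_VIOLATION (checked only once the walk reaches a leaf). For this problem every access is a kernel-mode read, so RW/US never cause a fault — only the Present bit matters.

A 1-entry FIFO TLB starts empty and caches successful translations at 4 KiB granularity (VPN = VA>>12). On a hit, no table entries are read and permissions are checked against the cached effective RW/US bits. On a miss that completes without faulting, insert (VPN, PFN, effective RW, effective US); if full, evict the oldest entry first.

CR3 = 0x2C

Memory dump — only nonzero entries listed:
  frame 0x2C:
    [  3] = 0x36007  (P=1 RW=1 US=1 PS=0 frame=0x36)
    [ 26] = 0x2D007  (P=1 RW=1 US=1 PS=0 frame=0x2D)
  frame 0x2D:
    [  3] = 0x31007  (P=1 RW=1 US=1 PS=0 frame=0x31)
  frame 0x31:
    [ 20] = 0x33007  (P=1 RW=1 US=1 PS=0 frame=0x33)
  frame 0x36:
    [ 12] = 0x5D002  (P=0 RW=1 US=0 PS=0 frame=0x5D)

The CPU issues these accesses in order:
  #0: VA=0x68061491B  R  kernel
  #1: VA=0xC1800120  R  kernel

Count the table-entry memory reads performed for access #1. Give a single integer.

Trace:
#0 VA=0x68061491B (r,kernel):
  L0 @0x2C[26] → 0x2D007  P=1,RW=1,US=1,PS=0
  L1 @0x2D[3] → 0x31007  P=1,RW=1,US=1,PS=0
  L2 @0x31[20] → 0x33007  P=1,RW=1,US=1,PS=0
  → PA=0x3391B  (3 entries read)
#1 VA=0xC1800120 (r,kernel):
  L0 @0x2C[3] → 0x36007  P=1,RW=1,US=1,PS=0
  L1 @0x36[12] → 0x5D002  P=0,RW=1,US=0,PS=0
  ⇒ fault: PAGE_NOT_PRESENT  — 2 lookups

Entries read for #1: 2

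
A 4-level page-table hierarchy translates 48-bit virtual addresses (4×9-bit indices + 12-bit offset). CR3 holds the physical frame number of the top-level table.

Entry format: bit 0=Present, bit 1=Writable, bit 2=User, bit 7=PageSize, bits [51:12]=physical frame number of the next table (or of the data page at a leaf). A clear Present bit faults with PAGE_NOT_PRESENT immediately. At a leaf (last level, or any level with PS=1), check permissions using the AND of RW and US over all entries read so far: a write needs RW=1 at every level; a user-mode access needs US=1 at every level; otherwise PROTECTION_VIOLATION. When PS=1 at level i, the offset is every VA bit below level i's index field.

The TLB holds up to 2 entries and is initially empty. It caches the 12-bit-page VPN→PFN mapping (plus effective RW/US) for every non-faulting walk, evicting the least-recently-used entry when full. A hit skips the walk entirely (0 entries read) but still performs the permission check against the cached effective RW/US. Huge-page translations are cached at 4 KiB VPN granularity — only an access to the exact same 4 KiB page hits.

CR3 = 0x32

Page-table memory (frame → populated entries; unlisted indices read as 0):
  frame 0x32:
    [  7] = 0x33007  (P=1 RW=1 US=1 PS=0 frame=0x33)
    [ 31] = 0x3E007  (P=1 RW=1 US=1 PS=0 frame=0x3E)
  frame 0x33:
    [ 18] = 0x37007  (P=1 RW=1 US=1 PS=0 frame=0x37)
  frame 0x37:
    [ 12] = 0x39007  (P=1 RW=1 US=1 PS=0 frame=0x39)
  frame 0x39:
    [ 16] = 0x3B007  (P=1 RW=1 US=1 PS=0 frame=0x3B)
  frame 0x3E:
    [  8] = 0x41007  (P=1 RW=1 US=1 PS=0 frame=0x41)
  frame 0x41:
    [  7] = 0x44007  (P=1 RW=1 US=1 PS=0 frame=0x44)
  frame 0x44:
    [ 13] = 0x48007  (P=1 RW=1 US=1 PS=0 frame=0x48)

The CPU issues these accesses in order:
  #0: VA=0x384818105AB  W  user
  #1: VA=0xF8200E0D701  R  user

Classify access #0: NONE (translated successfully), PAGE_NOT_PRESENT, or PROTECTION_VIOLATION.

Walk each access:
#0 VA=0x384818105AB (w,user):
  [0] read 0x32 idx=7: raw=0x33007 flags P=1 W=1 U=1 S=0
  [1] read 0x33 idx=18: raw=0x37007 flags P=1 W=1 U=1 S=0
  [2] read 0x37 idx=12: raw=0x39007 flags P=1 W=1 U=1 S=0
  [3] read 0x39 idx=16: raw=0x3B007 flags P=1 W=1 U=1 S=0
  ✓ 0x3B5AB  — 4 lookups
#1 VA=0xF8200E0D701 (r,user):
  [0] read 0x32 idx=31: raw=0x3E007 flags P=1 W=1 U=1 S=0
  [1] read 0x3E idx=8: raw=0x41007 flags P=1 W=1 U=1 S=0
  [2] read 0x41 idx=7: raw=0x44007 flags P=1 W=1 U=1 S=0
  [3] read 0x44 idx=13: raw=0x48007 flags P=1 W=1 U=1 S=0
  ✓ 0x48701  — 4 lookups

Access #0 fault: NONE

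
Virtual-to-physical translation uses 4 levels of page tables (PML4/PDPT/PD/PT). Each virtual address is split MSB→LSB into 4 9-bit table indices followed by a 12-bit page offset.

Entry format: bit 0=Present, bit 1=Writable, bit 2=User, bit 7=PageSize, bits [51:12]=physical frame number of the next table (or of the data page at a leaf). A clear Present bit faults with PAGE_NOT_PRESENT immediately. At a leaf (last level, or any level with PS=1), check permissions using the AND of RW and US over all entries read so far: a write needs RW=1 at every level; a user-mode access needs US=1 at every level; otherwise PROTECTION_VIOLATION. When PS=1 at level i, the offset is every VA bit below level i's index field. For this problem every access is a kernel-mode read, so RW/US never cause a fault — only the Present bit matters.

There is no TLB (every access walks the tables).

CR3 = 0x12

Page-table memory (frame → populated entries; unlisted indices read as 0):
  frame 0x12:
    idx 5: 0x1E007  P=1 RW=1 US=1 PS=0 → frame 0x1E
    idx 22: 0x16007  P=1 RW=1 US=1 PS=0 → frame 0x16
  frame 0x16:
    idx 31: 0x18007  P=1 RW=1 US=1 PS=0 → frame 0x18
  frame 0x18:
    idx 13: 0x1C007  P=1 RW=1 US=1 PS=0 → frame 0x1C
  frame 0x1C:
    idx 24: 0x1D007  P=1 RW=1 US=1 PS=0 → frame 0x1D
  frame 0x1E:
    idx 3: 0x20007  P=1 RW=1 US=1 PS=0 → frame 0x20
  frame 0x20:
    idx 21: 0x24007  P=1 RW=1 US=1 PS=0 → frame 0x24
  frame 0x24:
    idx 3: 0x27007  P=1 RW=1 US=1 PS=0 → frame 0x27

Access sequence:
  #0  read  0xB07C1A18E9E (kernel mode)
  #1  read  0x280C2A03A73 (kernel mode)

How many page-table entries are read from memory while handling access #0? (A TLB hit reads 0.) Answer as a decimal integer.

Per-access translation:
#0 VA=0xB07C1A18E9E (r,kernel):
  L0: frame=0x12 idx=22 entry=0x16007 [P=1 RW=1 US=1 PS=0]
  L1: frame=0x16 idx=31 entry=0x18007 [P=1 RW=1 US=1 PS=0]
  L2: frame=0x18 idx=13 entry=0x1C007 [P=1 RW=1 US=1 PS=0]
  L3: frame=0x1C idx=24 entry=0x1D007 [P=1 RW=1 US=1 PS=0]
  ⇒ phys 0x1DE9E  [4 reads]
#1 VA=0x280C2A03A73 (r,kernel):
  L0: frame=0x12 idx=5 entry=0x1E007 [P=1 RW=1 US=1 PS=0]
  L1: frame=0x1E idx=3 entry=0x20007 [P=1 RW=1 US=1 PS=0]
  L2: frame=0x20 idx=21 entry=0x24007 [P=1 RW=1 US=1 PS=0]
  L3: frame=0x24 idx=3 entry=0x27007 [P=1 RW=1 US=1 PS=0]
  ⇒ phys 0x27A73  [4 reads]

Entries read for #0: 4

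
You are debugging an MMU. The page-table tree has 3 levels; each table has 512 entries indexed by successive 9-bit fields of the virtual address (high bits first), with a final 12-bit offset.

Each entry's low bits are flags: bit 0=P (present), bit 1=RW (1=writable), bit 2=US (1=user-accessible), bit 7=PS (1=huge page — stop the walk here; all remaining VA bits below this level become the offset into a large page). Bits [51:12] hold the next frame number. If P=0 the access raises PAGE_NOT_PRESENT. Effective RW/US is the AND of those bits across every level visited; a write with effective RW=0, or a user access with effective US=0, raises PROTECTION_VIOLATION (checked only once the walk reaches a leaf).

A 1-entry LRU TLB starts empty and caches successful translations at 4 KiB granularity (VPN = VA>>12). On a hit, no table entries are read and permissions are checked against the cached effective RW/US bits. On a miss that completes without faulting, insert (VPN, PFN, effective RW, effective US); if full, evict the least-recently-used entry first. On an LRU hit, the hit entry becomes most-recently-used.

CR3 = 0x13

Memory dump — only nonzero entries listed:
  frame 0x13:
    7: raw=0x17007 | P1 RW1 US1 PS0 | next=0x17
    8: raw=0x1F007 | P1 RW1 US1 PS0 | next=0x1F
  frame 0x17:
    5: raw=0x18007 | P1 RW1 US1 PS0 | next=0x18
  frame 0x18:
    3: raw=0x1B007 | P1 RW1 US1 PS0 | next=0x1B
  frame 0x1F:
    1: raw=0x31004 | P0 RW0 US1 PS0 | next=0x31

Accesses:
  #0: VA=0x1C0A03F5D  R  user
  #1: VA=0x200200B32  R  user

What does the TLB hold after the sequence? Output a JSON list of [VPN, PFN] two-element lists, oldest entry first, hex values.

Trace:
#0 VA=0x1C0A03F5D (r,user):
  L0 @0x13[7] → 0x17007  P=1,RW=1,US=1,PS=0
  L1 @0x17[5] → 0x18007  P=1,RW=1,US=1,PS=0
  L2 @0x18[3] → 0x1B007  P=1,RW=1,US=1,PS=0
  ✓ 0x1BF5D  — 3 lookups
#1 VA=0x200200B32 (r,user):
  L0 @0x13[8] → 0x1F007  P=1,RW=1,US=1,PS=0
  L1 @0x1F[1] → 0x31004  P=0,RW=0,US=1,PS=0
  ✗ PAGE_NOT_PRESENT  [2 reads]

TLB: [["0x1C0A03", "0x1B"]]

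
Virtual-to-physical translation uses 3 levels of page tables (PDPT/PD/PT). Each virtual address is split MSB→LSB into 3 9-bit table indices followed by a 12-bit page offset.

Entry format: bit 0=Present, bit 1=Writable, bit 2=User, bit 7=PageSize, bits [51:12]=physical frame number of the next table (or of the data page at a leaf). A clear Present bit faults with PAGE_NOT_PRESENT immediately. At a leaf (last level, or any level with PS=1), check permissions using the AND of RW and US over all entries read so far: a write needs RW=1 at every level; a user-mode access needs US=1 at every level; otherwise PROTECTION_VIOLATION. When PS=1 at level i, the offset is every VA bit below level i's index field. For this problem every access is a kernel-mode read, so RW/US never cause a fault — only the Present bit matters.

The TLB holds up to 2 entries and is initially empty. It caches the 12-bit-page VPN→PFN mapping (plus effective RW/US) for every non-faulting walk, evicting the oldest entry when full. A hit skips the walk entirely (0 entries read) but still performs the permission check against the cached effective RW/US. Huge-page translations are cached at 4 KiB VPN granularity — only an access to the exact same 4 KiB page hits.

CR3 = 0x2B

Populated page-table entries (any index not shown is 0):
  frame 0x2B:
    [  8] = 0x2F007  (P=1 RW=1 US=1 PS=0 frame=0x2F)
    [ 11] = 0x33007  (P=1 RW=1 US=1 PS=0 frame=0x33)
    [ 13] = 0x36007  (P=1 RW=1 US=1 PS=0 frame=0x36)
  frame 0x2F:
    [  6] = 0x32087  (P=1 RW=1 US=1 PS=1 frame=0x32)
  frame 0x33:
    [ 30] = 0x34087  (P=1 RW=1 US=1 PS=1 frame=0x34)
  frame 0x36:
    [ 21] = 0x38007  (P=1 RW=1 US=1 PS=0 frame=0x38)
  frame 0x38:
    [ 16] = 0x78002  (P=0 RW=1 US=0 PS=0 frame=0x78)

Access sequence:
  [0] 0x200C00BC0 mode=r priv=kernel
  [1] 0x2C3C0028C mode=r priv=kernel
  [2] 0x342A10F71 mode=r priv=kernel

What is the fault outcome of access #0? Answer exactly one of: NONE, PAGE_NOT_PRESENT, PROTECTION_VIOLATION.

Trace:
#0 VA=0x200C00BC0 (r,kernel):
  L0 @0x2B[8] → 0x2F007  P=1,RW=1,US=1,PS=0
  L1 @0x2F[6] → 0x32087  P=1,RW=1,US=1,PS=1
  → PA=0x32BC0 (huge @L1)  (2 entries read)
#1 VA=0x2C3C0028C (r,kernel):
  L0 @0x2B[11] → 0x33007  P=1,RW=1,US=1,PS=0
  L1 @0x33[30] → 0x34087  P=1,RW=1,US=1,PS=1
  → PA=0x3428C (huge @L1)  (2 entries read)
#2 VA=0x342A10F71 (r,kernel):
  L0 @0x2B[13] → 0x36007  P=1,RW=1,US=1,PS=0
  L1 @0x36[21] → 0x38007  P=1,RW=1,US=1,PS=0
  L2 @0x38[16] → 0x78002  P=0,RW=1,US=0,PS=0
  ⇒ fault: PAGE_NOT_PRESENT  — 3 lookups

Access #0 fault: NONE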